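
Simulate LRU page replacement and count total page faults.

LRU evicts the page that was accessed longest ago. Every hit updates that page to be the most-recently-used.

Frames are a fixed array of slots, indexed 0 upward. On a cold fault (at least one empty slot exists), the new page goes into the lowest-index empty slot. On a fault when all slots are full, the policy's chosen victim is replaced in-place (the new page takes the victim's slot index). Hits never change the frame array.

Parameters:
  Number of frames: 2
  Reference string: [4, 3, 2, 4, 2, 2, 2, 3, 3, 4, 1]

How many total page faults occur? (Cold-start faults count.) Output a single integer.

Answer: 7

Derivation:
Step 0: ref 4 → FAULT, frames=[4,-]
Step 1: ref 3 → FAULT, frames=[4,3]
Step 2: ref 2 → FAULT (evict 4), frames=[2,3]
Step 3: ref 4 → FAULT (evict 3), frames=[2,4]
Step 4: ref 2 → HIT, frames=[2,4]
Step 5: ref 2 → HIT, frames=[2,4]
Step 6: ref 2 → HIT, frames=[2,4]
Step 7: ref 3 → FAULT (evict 4), frames=[2,3]
Step 8: ref 3 → HIT, frames=[2,3]
Step 9: ref 4 → FAULT (evict 2), frames=[4,3]
Step 10: ref 1 → FAULT (evict 3), frames=[4,1]
Total faults: 7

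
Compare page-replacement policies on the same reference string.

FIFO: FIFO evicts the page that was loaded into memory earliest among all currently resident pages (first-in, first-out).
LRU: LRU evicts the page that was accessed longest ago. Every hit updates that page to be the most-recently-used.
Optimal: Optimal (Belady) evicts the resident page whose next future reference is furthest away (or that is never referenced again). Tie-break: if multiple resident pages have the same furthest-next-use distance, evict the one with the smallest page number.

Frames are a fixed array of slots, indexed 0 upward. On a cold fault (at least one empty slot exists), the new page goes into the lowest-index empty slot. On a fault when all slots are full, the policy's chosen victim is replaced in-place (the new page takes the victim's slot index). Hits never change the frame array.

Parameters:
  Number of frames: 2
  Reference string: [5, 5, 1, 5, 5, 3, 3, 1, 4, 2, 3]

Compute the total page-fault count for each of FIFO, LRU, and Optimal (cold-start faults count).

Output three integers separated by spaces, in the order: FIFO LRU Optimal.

--- FIFO ---
  step 0: ref 5 -> FAULT, frames=[5,-] (faults so far: 1)
  step 1: ref 5 -> HIT, frames=[5,-] (faults so far: 1)
  step 2: ref 1 -> FAULT, frames=[5,1] (faults so far: 2)
  step 3: ref 5 -> HIT, frames=[5,1] (faults so far: 2)
  step 4: ref 5 -> HIT, frames=[5,1] (faults so far: 2)
  step 5: ref 3 -> FAULT, evict 5, frames=[3,1] (faults so far: 3)
  step 6: ref 3 -> HIT, frames=[3,1] (faults so far: 3)
  step 7: ref 1 -> HIT, frames=[3,1] (faults so far: 3)
  step 8: ref 4 -> FAULT, evict 1, frames=[3,4] (faults so far: 4)
  step 9: ref 2 -> FAULT, evict 3, frames=[2,4] (faults so far: 5)
  step 10: ref 3 -> FAULT, evict 4, frames=[2,3] (faults so far: 6)
  FIFO total faults: 6
--- LRU ---
  step 0: ref 5 -> FAULT, frames=[5,-] (faults so far: 1)
  step 1: ref 5 -> HIT, frames=[5,-] (faults so far: 1)
  step 2: ref 1 -> FAULT, frames=[5,1] (faults so far: 2)
  step 3: ref 5 -> HIT, frames=[5,1] (faults so far: 2)
  step 4: ref 5 -> HIT, frames=[5,1] (faults so far: 2)
  step 5: ref 3 -> FAULT, evict 1, frames=[5,3] (faults so far: 3)
  step 6: ref 3 -> HIT, frames=[5,3] (faults so far: 3)
  step 7: ref 1 -> FAULT, evict 5, frames=[1,3] (faults so far: 4)
  step 8: ref 4 -> FAULT, evict 3, frames=[1,4] (faults so far: 5)
  step 9: ref 2 -> FAULT, evict 1, frames=[2,4] (faults so far: 6)
  step 10: ref 3 -> FAULT, evict 4, frames=[2,3] (faults so far: 7)
  LRU total faults: 7
--- Optimal ---
  step 0: ref 5 -> FAULT, frames=[5,-] (faults so far: 1)
  step 1: ref 5 -> HIT, frames=[5,-] (faults so far: 1)
  step 2: ref 1 -> FAULT, frames=[5,1] (faults so far: 2)
  step 3: ref 5 -> HIT, frames=[5,1] (faults so far: 2)
  step 4: ref 5 -> HIT, frames=[5,1] (faults so far: 2)
  step 5: ref 3 -> FAULT, evict 5, frames=[3,1] (faults so far: 3)
  step 6: ref 3 -> HIT, frames=[3,1] (faults so far: 3)
  step 7: ref 1 -> HIT, frames=[3,1] (faults so far: 3)
  step 8: ref 4 -> FAULT, evict 1, frames=[3,4] (faults so far: 4)
  step 9: ref 2 -> FAULT, evict 4, frames=[3,2] (faults so far: 5)
  step 10: ref 3 -> HIT, frames=[3,2] (faults so far: 5)
  Optimal total faults: 5

Answer: 6 7 5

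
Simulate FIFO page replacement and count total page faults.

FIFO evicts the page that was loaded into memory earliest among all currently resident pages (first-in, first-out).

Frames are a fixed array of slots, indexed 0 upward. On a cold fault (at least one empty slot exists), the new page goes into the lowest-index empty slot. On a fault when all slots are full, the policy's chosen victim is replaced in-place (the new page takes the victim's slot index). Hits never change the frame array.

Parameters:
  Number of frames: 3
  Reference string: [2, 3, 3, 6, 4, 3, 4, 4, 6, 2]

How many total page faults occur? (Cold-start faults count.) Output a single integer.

Answer: 5

Derivation:
Step 0: ref 2 → FAULT, frames=[2,-,-]
Step 1: ref 3 → FAULT, frames=[2,3,-]
Step 2: ref 3 → HIT, frames=[2,3,-]
Step 3: ref 6 → FAULT, frames=[2,3,6]
Step 4: ref 4 → FAULT (evict 2), frames=[4,3,6]
Step 5: ref 3 → HIT, frames=[4,3,6]
Step 6: ref 4 → HIT, frames=[4,3,6]
Step 7: ref 4 → HIT, frames=[4,3,6]
Step 8: ref 6 → HIT, frames=[4,3,6]
Step 9: ref 2 → FAULT (evict 3), frames=[4,2,6]
Total faults: 5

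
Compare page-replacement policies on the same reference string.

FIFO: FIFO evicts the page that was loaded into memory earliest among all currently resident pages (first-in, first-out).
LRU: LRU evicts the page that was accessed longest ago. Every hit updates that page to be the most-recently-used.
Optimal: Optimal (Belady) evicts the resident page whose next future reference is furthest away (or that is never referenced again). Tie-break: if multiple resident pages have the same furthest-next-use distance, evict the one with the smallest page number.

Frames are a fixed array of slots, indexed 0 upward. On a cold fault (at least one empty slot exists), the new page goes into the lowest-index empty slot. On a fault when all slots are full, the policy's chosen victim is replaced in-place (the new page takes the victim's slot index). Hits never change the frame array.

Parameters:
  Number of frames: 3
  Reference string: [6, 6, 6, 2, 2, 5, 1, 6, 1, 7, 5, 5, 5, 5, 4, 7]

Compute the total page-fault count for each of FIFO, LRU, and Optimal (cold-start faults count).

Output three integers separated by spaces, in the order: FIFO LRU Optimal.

Answer: 8 8 6

Derivation:
--- FIFO ---
  step 0: ref 6 -> FAULT, frames=[6,-,-] (faults so far: 1)
  step 1: ref 6 -> HIT, frames=[6,-,-] (faults so far: 1)
  step 2: ref 6 -> HIT, frames=[6,-,-] (faults so far: 1)
  step 3: ref 2 -> FAULT, frames=[6,2,-] (faults so far: 2)
  step 4: ref 2 -> HIT, frames=[6,2,-] (faults so far: 2)
  step 5: ref 5 -> FAULT, frames=[6,2,5] (faults so far: 3)
  step 6: ref 1 -> FAULT, evict 6, frames=[1,2,5] (faults so far: 4)
  step 7: ref 6 -> FAULT, evict 2, frames=[1,6,5] (faults so far: 5)
  step 8: ref 1 -> HIT, frames=[1,6,5] (faults so far: 5)
  step 9: ref 7 -> FAULT, evict 5, frames=[1,6,7] (faults so far: 6)
  step 10: ref 5 -> FAULT, evict 1, frames=[5,6,7] (faults so far: 7)
  step 11: ref 5 -> HIT, frames=[5,6,7] (faults so far: 7)
  step 12: ref 5 -> HIT, frames=[5,6,7] (faults so far: 7)
  step 13: ref 5 -> HIT, frames=[5,6,7] (faults so far: 7)
  step 14: ref 4 -> FAULT, evict 6, frames=[5,4,7] (faults so far: 8)
  step 15: ref 7 -> HIT, frames=[5,4,7] (faults so far: 8)
  FIFO total faults: 8
--- LRU ---
  step 0: ref 6 -> FAULT, frames=[6,-,-] (faults so far: 1)
  step 1: ref 6 -> HIT, frames=[6,-,-] (faults so far: 1)
  step 2: ref 6 -> HIT, frames=[6,-,-] (faults so far: 1)
  step 3: ref 2 -> FAULT, frames=[6,2,-] (faults so far: 2)
  step 4: ref 2 -> HIT, frames=[6,2,-] (faults so far: 2)
  step 5: ref 5 -> FAULT, frames=[6,2,5] (faults so far: 3)
  step 6: ref 1 -> FAULT, evict 6, frames=[1,2,5] (faults so far: 4)
  step 7: ref 6 -> FAULT, evict 2, frames=[1,6,5] (faults so far: 5)
  step 8: ref 1 -> HIT, frames=[1,6,5] (faults so far: 5)
  step 9: ref 7 -> FAULT, evict 5, frames=[1,6,7] (faults so far: 6)
  step 10: ref 5 -> FAULT, evict 6, frames=[1,5,7] (faults so far: 7)
  step 11: ref 5 -> HIT, frames=[1,5,7] (faults so far: 7)
  step 12: ref 5 -> HIT, frames=[1,5,7] (faults so far: 7)
  step 13: ref 5 -> HIT, frames=[1,5,7] (faults so far: 7)
  step 14: ref 4 -> FAULT, evict 1, frames=[4,5,7] (faults so far: 8)
  step 15: ref 7 -> HIT, frames=[4,5,7] (faults so far: 8)
  LRU total faults: 8
--- Optimal ---
  step 0: ref 6 -> FAULT, frames=[6,-,-] (faults so far: 1)
  step 1: ref 6 -> HIT, frames=[6,-,-] (faults so far: 1)
  step 2: ref 6 -> HIT, frames=[6,-,-] (faults so far: 1)
  step 3: ref 2 -> FAULT, frames=[6,2,-] (faults so far: 2)
  step 4: ref 2 -> HIT, frames=[6,2,-] (faults so far: 2)
  step 5: ref 5 -> FAULT, frames=[6,2,5] (faults so far: 3)
  step 6: ref 1 -> FAULT, evict 2, frames=[6,1,5] (faults so far: 4)
  step 7: ref 6 -> HIT, frames=[6,1,5] (faults so far: 4)
  step 8: ref 1 -> HIT, frames=[6,1,5] (faults so far: 4)
  step 9: ref 7 -> FAULT, evict 1, frames=[6,7,5] (faults so far: 5)
  step 10: ref 5 -> HIT, frames=[6,7,5] (faults so far: 5)
  step 11: ref 5 -> HIT, frames=[6,7,5] (faults so far: 5)
  step 12: ref 5 -> HIT, frames=[6,7,5] (faults so far: 5)
  step 13: ref 5 -> HIT, frames=[6,7,5] (faults so far: 5)
  step 14: ref 4 -> FAULT, evict 5, frames=[6,7,4] (faults so far: 6)
  step 15: ref 7 -> HIT, frames=[6,7,4] (faults so far: 6)
  Optimal total faults: 6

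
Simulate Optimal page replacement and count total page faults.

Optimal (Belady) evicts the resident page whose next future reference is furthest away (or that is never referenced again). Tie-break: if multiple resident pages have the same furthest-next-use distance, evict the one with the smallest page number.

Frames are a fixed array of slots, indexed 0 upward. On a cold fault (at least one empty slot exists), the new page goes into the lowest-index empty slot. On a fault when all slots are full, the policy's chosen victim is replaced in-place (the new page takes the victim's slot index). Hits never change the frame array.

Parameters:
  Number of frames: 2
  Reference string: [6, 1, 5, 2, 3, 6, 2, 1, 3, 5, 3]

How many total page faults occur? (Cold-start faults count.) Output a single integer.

Answer: 8

Derivation:
Step 0: ref 6 → FAULT, frames=[6,-]
Step 1: ref 1 → FAULT, frames=[6,1]
Step 2: ref 5 → FAULT (evict 1), frames=[6,5]
Step 3: ref 2 → FAULT (evict 5), frames=[6,2]
Step 4: ref 3 → FAULT (evict 2), frames=[6,3]
Step 5: ref 6 → HIT, frames=[6,3]
Step 6: ref 2 → FAULT (evict 6), frames=[2,3]
Step 7: ref 1 → FAULT (evict 2), frames=[1,3]
Step 8: ref 3 → HIT, frames=[1,3]
Step 9: ref 5 → FAULT (evict 1), frames=[5,3]
Step 10: ref 3 → HIT, frames=[5,3]
Total faults: 8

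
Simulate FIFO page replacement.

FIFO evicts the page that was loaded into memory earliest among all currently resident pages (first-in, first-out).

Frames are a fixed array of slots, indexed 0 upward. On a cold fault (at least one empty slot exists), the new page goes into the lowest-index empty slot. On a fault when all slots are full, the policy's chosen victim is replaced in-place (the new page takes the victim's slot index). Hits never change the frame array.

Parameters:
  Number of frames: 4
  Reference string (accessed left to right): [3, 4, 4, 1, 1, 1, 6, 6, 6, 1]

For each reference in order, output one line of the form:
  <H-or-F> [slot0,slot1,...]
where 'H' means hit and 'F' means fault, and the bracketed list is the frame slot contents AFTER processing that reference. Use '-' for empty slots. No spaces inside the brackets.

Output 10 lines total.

F [3,-,-,-]
F [3,4,-,-]
H [3,4,-,-]
F [3,4,1,-]
H [3,4,1,-]
H [3,4,1,-]
F [3,4,1,6]
H [3,4,1,6]
H [3,4,1,6]
H [3,4,1,6]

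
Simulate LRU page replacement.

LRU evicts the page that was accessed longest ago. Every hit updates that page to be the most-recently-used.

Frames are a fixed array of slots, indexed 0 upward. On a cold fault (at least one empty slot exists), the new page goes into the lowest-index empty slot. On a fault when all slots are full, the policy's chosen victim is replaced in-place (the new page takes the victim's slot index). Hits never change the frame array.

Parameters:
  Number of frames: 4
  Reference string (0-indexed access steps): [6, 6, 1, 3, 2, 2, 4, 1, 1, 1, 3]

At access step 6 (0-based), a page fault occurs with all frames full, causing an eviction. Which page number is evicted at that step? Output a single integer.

Step 0: ref 6 -> FAULT, frames=[6,-,-,-]
Step 1: ref 6 -> HIT, frames=[6,-,-,-]
Step 2: ref 1 -> FAULT, frames=[6,1,-,-]
Step 3: ref 3 -> FAULT, frames=[6,1,3,-]
Step 4: ref 2 -> FAULT, frames=[6,1,3,2]
Step 5: ref 2 -> HIT, frames=[6,1,3,2]
Step 6: ref 4 -> FAULT, evict 6, frames=[4,1,3,2]
At step 6: evicted page 6

Answer: 6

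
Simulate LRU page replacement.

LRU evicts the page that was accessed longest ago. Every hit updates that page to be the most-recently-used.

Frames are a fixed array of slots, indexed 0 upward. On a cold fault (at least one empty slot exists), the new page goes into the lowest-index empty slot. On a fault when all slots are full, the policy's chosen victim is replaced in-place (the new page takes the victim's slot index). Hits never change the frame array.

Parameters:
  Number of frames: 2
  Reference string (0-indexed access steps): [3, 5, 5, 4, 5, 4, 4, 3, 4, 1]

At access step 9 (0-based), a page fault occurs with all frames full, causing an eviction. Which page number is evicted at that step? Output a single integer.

Step 0: ref 3 -> FAULT, frames=[3,-]
Step 1: ref 5 -> FAULT, frames=[3,5]
Step 2: ref 5 -> HIT, frames=[3,5]
Step 3: ref 4 -> FAULT, evict 3, frames=[4,5]
Step 4: ref 5 -> HIT, frames=[4,5]
Step 5: ref 4 -> HIT, frames=[4,5]
Step 6: ref 4 -> HIT, frames=[4,5]
Step 7: ref 3 -> FAULT, evict 5, frames=[4,3]
Step 8: ref 4 -> HIT, frames=[4,3]
Step 9: ref 1 -> FAULT, evict 3, frames=[4,1]
At step 9: evicted page 3

Answer: 3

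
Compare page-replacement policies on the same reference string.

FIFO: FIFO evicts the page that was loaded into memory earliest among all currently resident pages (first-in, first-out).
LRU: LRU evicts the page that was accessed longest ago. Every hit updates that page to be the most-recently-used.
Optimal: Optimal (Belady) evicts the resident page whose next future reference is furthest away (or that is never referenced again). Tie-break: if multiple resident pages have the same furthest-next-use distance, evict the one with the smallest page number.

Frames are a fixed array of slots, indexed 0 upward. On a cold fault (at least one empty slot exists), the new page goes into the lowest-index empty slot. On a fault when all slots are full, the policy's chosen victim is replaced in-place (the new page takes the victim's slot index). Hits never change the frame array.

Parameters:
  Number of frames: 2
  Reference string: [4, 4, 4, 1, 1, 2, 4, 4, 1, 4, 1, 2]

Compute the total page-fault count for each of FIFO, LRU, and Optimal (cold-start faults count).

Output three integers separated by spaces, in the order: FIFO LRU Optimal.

--- FIFO ---
  step 0: ref 4 -> FAULT, frames=[4,-] (faults so far: 1)
  step 1: ref 4 -> HIT, frames=[4,-] (faults so far: 1)
  step 2: ref 4 -> HIT, frames=[4,-] (faults so far: 1)
  step 3: ref 1 -> FAULT, frames=[4,1] (faults so far: 2)
  step 4: ref 1 -> HIT, frames=[4,1] (faults so far: 2)
  step 5: ref 2 -> FAULT, evict 4, frames=[2,1] (faults so far: 3)
  step 6: ref 4 -> FAULT, evict 1, frames=[2,4] (faults so far: 4)
  step 7: ref 4 -> HIT, frames=[2,4] (faults so far: 4)
  step 8: ref 1 -> FAULT, evict 2, frames=[1,4] (faults so far: 5)
  step 9: ref 4 -> HIT, frames=[1,4] (faults so far: 5)
  step 10: ref 1 -> HIT, frames=[1,4] (faults so far: 5)
  step 11: ref 2 -> FAULT, evict 4, frames=[1,2] (faults so far: 6)
  FIFO total faults: 6
--- LRU ---
  step 0: ref 4 -> FAULT, frames=[4,-] (faults so far: 1)
  step 1: ref 4 -> HIT, frames=[4,-] (faults so far: 1)
  step 2: ref 4 -> HIT, frames=[4,-] (faults so far: 1)
  step 3: ref 1 -> FAULT, frames=[4,1] (faults so far: 2)
  step 4: ref 1 -> HIT, frames=[4,1] (faults so far: 2)
  step 5: ref 2 -> FAULT, evict 4, frames=[2,1] (faults so far: 3)
  step 6: ref 4 -> FAULT, evict 1, frames=[2,4] (faults so far: 4)
  step 7: ref 4 -> HIT, frames=[2,4] (faults so far: 4)
  step 8: ref 1 -> FAULT, evict 2, frames=[1,4] (faults so far: 5)
  step 9: ref 4 -> HIT, frames=[1,4] (faults so far: 5)
  step 10: ref 1 -> HIT, frames=[1,4] (faults so far: 5)
  step 11: ref 2 -> FAULT, evict 4, frames=[1,2] (faults so far: 6)
  LRU total faults: 6
--- Optimal ---
  step 0: ref 4 -> FAULT, frames=[4,-] (faults so far: 1)
  step 1: ref 4 -> HIT, frames=[4,-] (faults so far: 1)
  step 2: ref 4 -> HIT, frames=[4,-] (faults so far: 1)
  step 3: ref 1 -> FAULT, frames=[4,1] (faults so far: 2)
  step 4: ref 1 -> HIT, frames=[4,1] (faults so far: 2)
  step 5: ref 2 -> FAULT, evict 1, frames=[4,2] (faults so far: 3)
  step 6: ref 4 -> HIT, frames=[4,2] (faults so far: 3)
  step 7: ref 4 -> HIT, frames=[4,2] (faults so far: 3)
  step 8: ref 1 -> FAULT, evict 2, frames=[4,1] (faults so far: 4)
  step 9: ref 4 -> HIT, frames=[4,1] (faults so far: 4)
  step 10: ref 1 -> HIT, frames=[4,1] (faults so far: 4)
  step 11: ref 2 -> FAULT, evict 1, frames=[4,2] (faults so far: 5)
  Optimal total faults: 5

Answer: 6 6 5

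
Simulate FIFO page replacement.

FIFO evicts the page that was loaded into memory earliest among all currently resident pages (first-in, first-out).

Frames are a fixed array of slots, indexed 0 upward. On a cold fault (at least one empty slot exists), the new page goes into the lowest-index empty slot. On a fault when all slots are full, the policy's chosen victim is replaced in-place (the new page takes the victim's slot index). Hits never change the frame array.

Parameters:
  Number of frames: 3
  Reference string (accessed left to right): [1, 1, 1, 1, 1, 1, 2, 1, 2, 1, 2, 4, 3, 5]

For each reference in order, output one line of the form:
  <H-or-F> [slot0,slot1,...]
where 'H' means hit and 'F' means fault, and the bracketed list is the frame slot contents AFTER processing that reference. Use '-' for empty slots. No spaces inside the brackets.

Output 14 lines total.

F [1,-,-]
H [1,-,-]
H [1,-,-]
H [1,-,-]
H [1,-,-]
H [1,-,-]
F [1,2,-]
H [1,2,-]
H [1,2,-]
H [1,2,-]
H [1,2,-]
F [1,2,4]
F [3,2,4]
F [3,5,4]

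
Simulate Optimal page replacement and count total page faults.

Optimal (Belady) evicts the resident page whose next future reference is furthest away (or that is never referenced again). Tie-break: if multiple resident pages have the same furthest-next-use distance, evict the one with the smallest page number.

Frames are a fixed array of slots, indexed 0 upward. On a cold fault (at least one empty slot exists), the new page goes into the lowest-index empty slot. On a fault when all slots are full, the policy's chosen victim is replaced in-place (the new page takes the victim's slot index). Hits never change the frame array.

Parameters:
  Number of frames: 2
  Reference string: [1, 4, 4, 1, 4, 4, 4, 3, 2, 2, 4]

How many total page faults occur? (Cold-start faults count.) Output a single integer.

Answer: 4

Derivation:
Step 0: ref 1 → FAULT, frames=[1,-]
Step 1: ref 4 → FAULT, frames=[1,4]
Step 2: ref 4 → HIT, frames=[1,4]
Step 3: ref 1 → HIT, frames=[1,4]
Step 4: ref 4 → HIT, frames=[1,4]
Step 5: ref 4 → HIT, frames=[1,4]
Step 6: ref 4 → HIT, frames=[1,4]
Step 7: ref 3 → FAULT (evict 1), frames=[3,4]
Step 8: ref 2 → FAULT (evict 3), frames=[2,4]
Step 9: ref 2 → HIT, frames=[2,4]
Step 10: ref 4 → HIT, frames=[2,4]
Total faults: 4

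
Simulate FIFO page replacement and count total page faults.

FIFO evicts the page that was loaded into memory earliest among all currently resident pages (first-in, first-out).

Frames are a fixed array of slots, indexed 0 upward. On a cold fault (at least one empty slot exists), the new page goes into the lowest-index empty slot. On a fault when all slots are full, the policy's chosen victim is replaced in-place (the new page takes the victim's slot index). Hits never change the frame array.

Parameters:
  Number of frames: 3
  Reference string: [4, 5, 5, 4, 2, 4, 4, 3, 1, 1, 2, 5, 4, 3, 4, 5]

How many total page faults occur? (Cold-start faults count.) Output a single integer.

Answer: 8

Derivation:
Step 0: ref 4 → FAULT, frames=[4,-,-]
Step 1: ref 5 → FAULT, frames=[4,5,-]
Step 2: ref 5 → HIT, frames=[4,5,-]
Step 3: ref 4 → HIT, frames=[4,5,-]
Step 4: ref 2 → FAULT, frames=[4,5,2]
Step 5: ref 4 → HIT, frames=[4,5,2]
Step 6: ref 4 → HIT, frames=[4,5,2]
Step 7: ref 3 → FAULT (evict 4), frames=[3,5,2]
Step 8: ref 1 → FAULT (evict 5), frames=[3,1,2]
Step 9: ref 1 → HIT, frames=[3,1,2]
Step 10: ref 2 → HIT, frames=[3,1,2]
Step 11: ref 5 → FAULT (evict 2), frames=[3,1,5]
Step 12: ref 4 → FAULT (evict 3), frames=[4,1,5]
Step 13: ref 3 → FAULT (evict 1), frames=[4,3,5]
Step 14: ref 4 → HIT, frames=[4,3,5]
Step 15: ref 5 → HIT, frames=[4,3,5]
Total faults: 8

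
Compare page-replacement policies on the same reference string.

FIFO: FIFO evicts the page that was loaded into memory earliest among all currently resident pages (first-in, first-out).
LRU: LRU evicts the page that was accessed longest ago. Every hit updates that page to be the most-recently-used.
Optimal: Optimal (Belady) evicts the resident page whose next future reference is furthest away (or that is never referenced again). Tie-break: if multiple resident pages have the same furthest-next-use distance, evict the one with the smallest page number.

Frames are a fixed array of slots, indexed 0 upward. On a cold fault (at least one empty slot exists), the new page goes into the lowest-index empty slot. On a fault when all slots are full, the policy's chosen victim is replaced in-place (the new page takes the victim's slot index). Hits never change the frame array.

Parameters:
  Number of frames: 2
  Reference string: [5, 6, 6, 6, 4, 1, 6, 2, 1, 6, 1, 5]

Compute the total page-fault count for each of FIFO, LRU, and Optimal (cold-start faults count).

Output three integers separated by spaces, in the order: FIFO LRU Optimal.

Answer: 9 9 7

Derivation:
--- FIFO ---
  step 0: ref 5 -> FAULT, frames=[5,-] (faults so far: 1)
  step 1: ref 6 -> FAULT, frames=[5,6] (faults so far: 2)
  step 2: ref 6 -> HIT, frames=[5,6] (faults so far: 2)
  step 3: ref 6 -> HIT, frames=[5,6] (faults so far: 2)
  step 4: ref 4 -> FAULT, evict 5, frames=[4,6] (faults so far: 3)
  step 5: ref 1 -> FAULT, evict 6, frames=[4,1] (faults so far: 4)
  step 6: ref 6 -> FAULT, evict 4, frames=[6,1] (faults so far: 5)
  step 7: ref 2 -> FAULT, evict 1, frames=[6,2] (faults so far: 6)
  step 8: ref 1 -> FAULT, evict 6, frames=[1,2] (faults so far: 7)
  step 9: ref 6 -> FAULT, evict 2, frames=[1,6] (faults so far: 8)
  step 10: ref 1 -> HIT, frames=[1,6] (faults so far: 8)
  step 11: ref 5 -> FAULT, evict 1, frames=[5,6] (faults so far: 9)
  FIFO total faults: 9
--- LRU ---
  step 0: ref 5 -> FAULT, frames=[5,-] (faults so far: 1)
  step 1: ref 6 -> FAULT, frames=[5,6] (faults so far: 2)
  step 2: ref 6 -> HIT, frames=[5,6] (faults so far: 2)
  step 3: ref 6 -> HIT, frames=[5,6] (faults so far: 2)
  step 4: ref 4 -> FAULT, evict 5, frames=[4,6] (faults so far: 3)
  step 5: ref 1 -> FAULT, evict 6, frames=[4,1] (faults so far: 4)
  step 6: ref 6 -> FAULT, evict 4, frames=[6,1] (faults so far: 5)
  step 7: ref 2 -> FAULT, evict 1, frames=[6,2] (faults so far: 6)
  step 8: ref 1 -> FAULT, evict 6, frames=[1,2] (faults so far: 7)
  step 9: ref 6 -> FAULT, evict 2, frames=[1,6] (faults so far: 8)
  step 10: ref 1 -> HIT, frames=[1,6] (faults so far: 8)
  step 11: ref 5 -> FAULT, evict 6, frames=[1,5] (faults so far: 9)
  LRU total faults: 9
--- Optimal ---
  step 0: ref 5 -> FAULT, frames=[5,-] (faults so far: 1)
  step 1: ref 6 -> FAULT, frames=[5,6] (faults so far: 2)
  step 2: ref 6 -> HIT, frames=[5,6] (faults so far: 2)
  step 3: ref 6 -> HIT, frames=[5,6] (faults so far: 2)
  step 4: ref 4 -> FAULT, evict 5, frames=[4,6] (faults so far: 3)
  step 5: ref 1 -> FAULT, evict 4, frames=[1,6] (faults so far: 4)
  step 6: ref 6 -> HIT, frames=[1,6] (faults so far: 4)
  step 7: ref 2 -> FAULT, evict 6, frames=[1,2] (faults so far: 5)
  step 8: ref 1 -> HIT, frames=[1,2] (faults so far: 5)
  step 9: ref 6 -> FAULT, evict 2, frames=[1,6] (faults so far: 6)
  step 10: ref 1 -> HIT, frames=[1,6] (faults so far: 6)
  step 11: ref 5 -> FAULT, evict 1, frames=[5,6] (faults so far: 7)
  Optimal total faults: 7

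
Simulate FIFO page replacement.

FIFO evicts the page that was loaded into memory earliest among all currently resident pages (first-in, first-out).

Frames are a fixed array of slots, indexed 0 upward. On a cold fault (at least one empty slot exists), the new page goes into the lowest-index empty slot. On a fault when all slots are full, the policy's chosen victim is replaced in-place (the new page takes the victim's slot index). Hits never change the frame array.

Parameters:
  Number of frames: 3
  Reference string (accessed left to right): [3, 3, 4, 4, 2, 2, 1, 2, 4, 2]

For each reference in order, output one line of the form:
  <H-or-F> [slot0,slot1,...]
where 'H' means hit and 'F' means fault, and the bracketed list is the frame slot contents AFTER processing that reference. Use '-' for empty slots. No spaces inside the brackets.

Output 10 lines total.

F [3,-,-]
H [3,-,-]
F [3,4,-]
H [3,4,-]
F [3,4,2]
H [3,4,2]
F [1,4,2]
H [1,4,2]
H [1,4,2]
H [1,4,2]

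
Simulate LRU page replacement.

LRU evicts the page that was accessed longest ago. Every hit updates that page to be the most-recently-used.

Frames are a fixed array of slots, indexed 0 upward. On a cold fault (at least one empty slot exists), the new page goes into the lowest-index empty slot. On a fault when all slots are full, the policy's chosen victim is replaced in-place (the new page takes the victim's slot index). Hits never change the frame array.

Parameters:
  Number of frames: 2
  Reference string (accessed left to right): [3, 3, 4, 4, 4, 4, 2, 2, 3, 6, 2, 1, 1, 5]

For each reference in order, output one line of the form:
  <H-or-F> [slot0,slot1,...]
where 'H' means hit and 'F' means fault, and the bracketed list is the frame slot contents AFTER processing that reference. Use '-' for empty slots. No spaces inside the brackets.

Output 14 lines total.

F [3,-]
H [3,-]
F [3,4]
H [3,4]
H [3,4]
H [3,4]
F [2,4]
H [2,4]
F [2,3]
F [6,3]
F [6,2]
F [1,2]
H [1,2]
F [1,5]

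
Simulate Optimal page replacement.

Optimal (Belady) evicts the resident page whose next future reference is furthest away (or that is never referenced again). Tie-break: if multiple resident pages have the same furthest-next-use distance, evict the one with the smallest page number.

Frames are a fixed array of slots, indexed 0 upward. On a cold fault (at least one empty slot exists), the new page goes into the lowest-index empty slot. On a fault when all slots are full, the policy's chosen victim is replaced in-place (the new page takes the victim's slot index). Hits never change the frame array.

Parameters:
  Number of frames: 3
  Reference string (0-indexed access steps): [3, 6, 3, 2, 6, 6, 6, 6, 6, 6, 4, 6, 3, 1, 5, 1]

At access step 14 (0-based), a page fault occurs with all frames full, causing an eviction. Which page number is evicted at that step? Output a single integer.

Answer: 4

Derivation:
Step 0: ref 3 -> FAULT, frames=[3,-,-]
Step 1: ref 6 -> FAULT, frames=[3,6,-]
Step 2: ref 3 -> HIT, frames=[3,6,-]
Step 3: ref 2 -> FAULT, frames=[3,6,2]
Step 4: ref 6 -> HIT, frames=[3,6,2]
Step 5: ref 6 -> HIT, frames=[3,6,2]
Step 6: ref 6 -> HIT, frames=[3,6,2]
Step 7: ref 6 -> HIT, frames=[3,6,2]
Step 8: ref 6 -> HIT, frames=[3,6,2]
Step 9: ref 6 -> HIT, frames=[3,6,2]
Step 10: ref 4 -> FAULT, evict 2, frames=[3,6,4]
Step 11: ref 6 -> HIT, frames=[3,6,4]
Step 12: ref 3 -> HIT, frames=[3,6,4]
Step 13: ref 1 -> FAULT, evict 3, frames=[1,6,4]
Step 14: ref 5 -> FAULT, evict 4, frames=[1,6,5]
At step 14: evicted page 4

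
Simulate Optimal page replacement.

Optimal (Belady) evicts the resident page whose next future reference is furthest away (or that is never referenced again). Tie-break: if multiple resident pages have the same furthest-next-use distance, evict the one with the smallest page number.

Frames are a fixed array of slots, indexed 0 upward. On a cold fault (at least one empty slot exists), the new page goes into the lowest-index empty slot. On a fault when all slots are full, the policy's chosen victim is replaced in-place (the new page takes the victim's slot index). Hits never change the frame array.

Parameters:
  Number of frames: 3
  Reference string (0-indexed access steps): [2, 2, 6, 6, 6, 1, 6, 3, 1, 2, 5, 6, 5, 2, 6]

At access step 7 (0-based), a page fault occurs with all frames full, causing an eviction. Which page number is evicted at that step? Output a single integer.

Step 0: ref 2 -> FAULT, frames=[2,-,-]
Step 1: ref 2 -> HIT, frames=[2,-,-]
Step 2: ref 6 -> FAULT, frames=[2,6,-]
Step 3: ref 6 -> HIT, frames=[2,6,-]
Step 4: ref 6 -> HIT, frames=[2,6,-]
Step 5: ref 1 -> FAULT, frames=[2,6,1]
Step 6: ref 6 -> HIT, frames=[2,6,1]
Step 7: ref 3 -> FAULT, evict 6, frames=[2,3,1]
At step 7: evicted page 6

Answer: 6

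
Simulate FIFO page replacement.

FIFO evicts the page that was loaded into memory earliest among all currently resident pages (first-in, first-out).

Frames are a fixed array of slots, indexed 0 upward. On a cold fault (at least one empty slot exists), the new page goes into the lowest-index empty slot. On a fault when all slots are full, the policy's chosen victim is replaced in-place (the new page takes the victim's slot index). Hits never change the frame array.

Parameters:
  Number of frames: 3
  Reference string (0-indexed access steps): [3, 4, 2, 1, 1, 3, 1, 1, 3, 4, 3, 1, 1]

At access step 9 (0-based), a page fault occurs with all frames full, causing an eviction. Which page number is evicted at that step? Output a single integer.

Answer: 2

Derivation:
Step 0: ref 3 -> FAULT, frames=[3,-,-]
Step 1: ref 4 -> FAULT, frames=[3,4,-]
Step 2: ref 2 -> FAULT, frames=[3,4,2]
Step 3: ref 1 -> FAULT, evict 3, frames=[1,4,2]
Step 4: ref 1 -> HIT, frames=[1,4,2]
Step 5: ref 3 -> FAULT, evict 4, frames=[1,3,2]
Step 6: ref 1 -> HIT, frames=[1,3,2]
Step 7: ref 1 -> HIT, frames=[1,3,2]
Step 8: ref 3 -> HIT, frames=[1,3,2]
Step 9: ref 4 -> FAULT, evict 2, frames=[1,3,4]
At step 9: evicted page 2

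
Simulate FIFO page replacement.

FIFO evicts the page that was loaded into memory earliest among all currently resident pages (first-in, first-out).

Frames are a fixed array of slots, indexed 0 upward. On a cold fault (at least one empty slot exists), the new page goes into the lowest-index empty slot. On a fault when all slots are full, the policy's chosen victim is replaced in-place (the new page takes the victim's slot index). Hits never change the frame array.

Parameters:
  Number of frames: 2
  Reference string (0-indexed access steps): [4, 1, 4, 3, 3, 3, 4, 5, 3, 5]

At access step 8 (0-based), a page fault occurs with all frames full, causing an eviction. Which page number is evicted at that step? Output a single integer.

Answer: 4

Derivation:
Step 0: ref 4 -> FAULT, frames=[4,-]
Step 1: ref 1 -> FAULT, frames=[4,1]
Step 2: ref 4 -> HIT, frames=[4,1]
Step 3: ref 3 -> FAULT, evict 4, frames=[3,1]
Step 4: ref 3 -> HIT, frames=[3,1]
Step 5: ref 3 -> HIT, frames=[3,1]
Step 6: ref 4 -> FAULT, evict 1, frames=[3,4]
Step 7: ref 5 -> FAULT, evict 3, frames=[5,4]
Step 8: ref 3 -> FAULT, evict 4, frames=[5,3]
At step 8: evicted page 4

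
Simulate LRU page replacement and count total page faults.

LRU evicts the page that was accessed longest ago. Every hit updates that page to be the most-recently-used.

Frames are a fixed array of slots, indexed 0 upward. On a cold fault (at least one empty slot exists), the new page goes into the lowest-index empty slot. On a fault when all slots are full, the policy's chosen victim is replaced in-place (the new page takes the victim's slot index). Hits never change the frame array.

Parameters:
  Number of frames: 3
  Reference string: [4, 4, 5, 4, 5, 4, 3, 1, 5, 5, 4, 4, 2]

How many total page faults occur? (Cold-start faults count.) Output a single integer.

Step 0: ref 4 → FAULT, frames=[4,-,-]
Step 1: ref 4 → HIT, frames=[4,-,-]
Step 2: ref 5 → FAULT, frames=[4,5,-]
Step 3: ref 4 → HIT, frames=[4,5,-]
Step 4: ref 5 → HIT, frames=[4,5,-]
Step 5: ref 4 → HIT, frames=[4,5,-]
Step 6: ref 3 → FAULT, frames=[4,5,3]
Step 7: ref 1 → FAULT (evict 5), frames=[4,1,3]
Step 8: ref 5 → FAULT (evict 4), frames=[5,1,3]
Step 9: ref 5 → HIT, frames=[5,1,3]
Step 10: ref 4 → FAULT (evict 3), frames=[5,1,4]
Step 11: ref 4 → HIT, frames=[5,1,4]
Step 12: ref 2 → FAULT (evict 1), frames=[5,2,4]
Total faults: 7

Answer: 7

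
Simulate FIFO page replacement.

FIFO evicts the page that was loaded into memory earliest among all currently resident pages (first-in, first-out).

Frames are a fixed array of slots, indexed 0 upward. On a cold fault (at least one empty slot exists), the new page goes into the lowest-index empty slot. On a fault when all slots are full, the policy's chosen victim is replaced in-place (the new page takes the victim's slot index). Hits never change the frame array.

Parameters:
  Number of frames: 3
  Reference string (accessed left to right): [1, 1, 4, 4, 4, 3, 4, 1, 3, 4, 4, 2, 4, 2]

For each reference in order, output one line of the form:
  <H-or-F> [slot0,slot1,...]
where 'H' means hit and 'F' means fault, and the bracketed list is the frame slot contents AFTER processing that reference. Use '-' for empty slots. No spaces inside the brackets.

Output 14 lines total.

F [1,-,-]
H [1,-,-]
F [1,4,-]
H [1,4,-]
H [1,4,-]
F [1,4,3]
H [1,4,3]
H [1,4,3]
H [1,4,3]
H [1,4,3]
H [1,4,3]
F [2,4,3]
H [2,4,3]
H [2,4,3]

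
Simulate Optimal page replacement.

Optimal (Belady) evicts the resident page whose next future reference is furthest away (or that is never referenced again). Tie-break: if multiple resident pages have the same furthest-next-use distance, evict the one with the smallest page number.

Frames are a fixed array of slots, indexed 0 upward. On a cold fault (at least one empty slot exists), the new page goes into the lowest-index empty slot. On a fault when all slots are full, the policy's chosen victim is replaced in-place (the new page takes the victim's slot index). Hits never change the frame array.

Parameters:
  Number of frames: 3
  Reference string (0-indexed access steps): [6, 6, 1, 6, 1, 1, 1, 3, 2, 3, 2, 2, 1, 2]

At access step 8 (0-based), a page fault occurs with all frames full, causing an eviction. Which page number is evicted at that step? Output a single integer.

Answer: 6

Derivation:
Step 0: ref 6 -> FAULT, frames=[6,-,-]
Step 1: ref 6 -> HIT, frames=[6,-,-]
Step 2: ref 1 -> FAULT, frames=[6,1,-]
Step 3: ref 6 -> HIT, frames=[6,1,-]
Step 4: ref 1 -> HIT, frames=[6,1,-]
Step 5: ref 1 -> HIT, frames=[6,1,-]
Step 6: ref 1 -> HIT, frames=[6,1,-]
Step 7: ref 3 -> FAULT, frames=[6,1,3]
Step 8: ref 2 -> FAULT, evict 6, frames=[2,1,3]
At step 8: evicted page 6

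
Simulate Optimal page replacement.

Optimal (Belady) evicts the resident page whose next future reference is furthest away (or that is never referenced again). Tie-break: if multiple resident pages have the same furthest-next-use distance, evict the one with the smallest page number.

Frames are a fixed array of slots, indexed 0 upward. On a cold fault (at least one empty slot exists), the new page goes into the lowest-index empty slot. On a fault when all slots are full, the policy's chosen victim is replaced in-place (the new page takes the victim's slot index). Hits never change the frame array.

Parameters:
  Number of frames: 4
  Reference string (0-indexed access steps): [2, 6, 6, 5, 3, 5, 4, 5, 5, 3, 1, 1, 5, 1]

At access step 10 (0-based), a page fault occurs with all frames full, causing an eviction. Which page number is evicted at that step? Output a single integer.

Step 0: ref 2 -> FAULT, frames=[2,-,-,-]
Step 1: ref 6 -> FAULT, frames=[2,6,-,-]
Step 2: ref 6 -> HIT, frames=[2,6,-,-]
Step 3: ref 5 -> FAULT, frames=[2,6,5,-]
Step 4: ref 3 -> FAULT, frames=[2,6,5,3]
Step 5: ref 5 -> HIT, frames=[2,6,5,3]
Step 6: ref 4 -> FAULT, evict 2, frames=[4,6,5,3]
Step 7: ref 5 -> HIT, frames=[4,6,5,3]
Step 8: ref 5 -> HIT, frames=[4,6,5,3]
Step 9: ref 3 -> HIT, frames=[4,6,5,3]
Step 10: ref 1 -> FAULT, evict 3, frames=[4,6,5,1]
At step 10: evicted page 3

Answer: 3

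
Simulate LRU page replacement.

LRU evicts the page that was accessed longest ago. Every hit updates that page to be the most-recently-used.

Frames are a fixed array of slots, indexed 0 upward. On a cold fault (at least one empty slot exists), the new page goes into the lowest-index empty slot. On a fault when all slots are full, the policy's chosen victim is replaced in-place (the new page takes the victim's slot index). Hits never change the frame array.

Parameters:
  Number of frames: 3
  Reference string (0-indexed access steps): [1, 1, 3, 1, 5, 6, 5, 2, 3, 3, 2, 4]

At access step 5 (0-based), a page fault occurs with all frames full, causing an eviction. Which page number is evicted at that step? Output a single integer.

Step 0: ref 1 -> FAULT, frames=[1,-,-]
Step 1: ref 1 -> HIT, frames=[1,-,-]
Step 2: ref 3 -> FAULT, frames=[1,3,-]
Step 3: ref 1 -> HIT, frames=[1,3,-]
Step 4: ref 5 -> FAULT, frames=[1,3,5]
Step 5: ref 6 -> FAULT, evict 3, frames=[1,6,5]
At step 5: evicted page 3

Answer: 3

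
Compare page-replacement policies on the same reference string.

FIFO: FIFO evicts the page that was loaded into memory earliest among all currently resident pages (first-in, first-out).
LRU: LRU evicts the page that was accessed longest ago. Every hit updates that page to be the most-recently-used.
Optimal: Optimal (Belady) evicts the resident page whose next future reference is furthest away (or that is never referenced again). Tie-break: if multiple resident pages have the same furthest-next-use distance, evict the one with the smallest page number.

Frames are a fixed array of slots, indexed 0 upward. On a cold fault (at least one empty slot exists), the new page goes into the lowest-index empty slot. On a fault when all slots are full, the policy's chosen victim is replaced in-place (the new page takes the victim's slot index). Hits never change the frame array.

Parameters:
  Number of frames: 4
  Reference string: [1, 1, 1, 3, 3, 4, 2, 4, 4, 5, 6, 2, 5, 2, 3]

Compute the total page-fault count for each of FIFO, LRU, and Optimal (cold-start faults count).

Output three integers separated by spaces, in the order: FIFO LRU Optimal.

Answer: 7 7 6

Derivation:
--- FIFO ---
  step 0: ref 1 -> FAULT, frames=[1,-,-,-] (faults so far: 1)
  step 1: ref 1 -> HIT, frames=[1,-,-,-] (faults so far: 1)
  step 2: ref 1 -> HIT, frames=[1,-,-,-] (faults so far: 1)
  step 3: ref 3 -> FAULT, frames=[1,3,-,-] (faults so far: 2)
  step 4: ref 3 -> HIT, frames=[1,3,-,-] (faults so far: 2)
  step 5: ref 4 -> FAULT, frames=[1,3,4,-] (faults so far: 3)
  step 6: ref 2 -> FAULT, frames=[1,3,4,2] (faults so far: 4)
  step 7: ref 4 -> HIT, frames=[1,3,4,2] (faults so far: 4)
  step 8: ref 4 -> HIT, frames=[1,3,4,2] (faults so far: 4)
  step 9: ref 5 -> FAULT, evict 1, frames=[5,3,4,2] (faults so far: 5)
  step 10: ref 6 -> FAULT, evict 3, frames=[5,6,4,2] (faults so far: 6)
  step 11: ref 2 -> HIT, frames=[5,6,4,2] (faults so far: 6)
  step 12: ref 5 -> HIT, frames=[5,6,4,2] (faults so far: 6)
  step 13: ref 2 -> HIT, frames=[5,6,4,2] (faults so far: 6)
  step 14: ref 3 -> FAULT, evict 4, frames=[5,6,3,2] (faults so far: 7)
  FIFO total faults: 7
--- LRU ---
  step 0: ref 1 -> FAULT, frames=[1,-,-,-] (faults so far: 1)
  step 1: ref 1 -> HIT, frames=[1,-,-,-] (faults so far: 1)
  step 2: ref 1 -> HIT, frames=[1,-,-,-] (faults so far: 1)
  step 3: ref 3 -> FAULT, frames=[1,3,-,-] (faults so far: 2)
  step 4: ref 3 -> HIT, frames=[1,3,-,-] (faults so far: 2)
  step 5: ref 4 -> FAULT, frames=[1,3,4,-] (faults so far: 3)
  step 6: ref 2 -> FAULT, frames=[1,3,4,2] (faults so far: 4)
  step 7: ref 4 -> HIT, frames=[1,3,4,2] (faults so far: 4)
  step 8: ref 4 -> HIT, frames=[1,3,4,2] (faults so far: 4)
  step 9: ref 5 -> FAULT, evict 1, frames=[5,3,4,2] (faults so far: 5)
  step 10: ref 6 -> FAULT, evict 3, frames=[5,6,4,2] (faults so far: 6)
  step 11: ref 2 -> HIT, frames=[5,6,4,2] (faults so far: 6)
  step 12: ref 5 -> HIT, frames=[5,6,4,2] (faults so far: 6)
  step 13: ref 2 -> HIT, frames=[5,6,4,2] (faults so far: 6)
  step 14: ref 3 -> FAULT, evict 4, frames=[5,6,3,2] (faults so far: 7)
  LRU total faults: 7
--- Optimal ---
  step 0: ref 1 -> FAULT, frames=[1,-,-,-] (faults so far: 1)
  step 1: ref 1 -> HIT, frames=[1,-,-,-] (faults so far: 1)
  step 2: ref 1 -> HIT, frames=[1,-,-,-] (faults so far: 1)
  step 3: ref 3 -> FAULT, frames=[1,3,-,-] (faults so far: 2)
  step 4: ref 3 -> HIT, frames=[1,3,-,-] (faults so far: 2)
  step 5: ref 4 -> FAULT, frames=[1,3,4,-] (faults so far: 3)
  step 6: ref 2 -> FAULT, frames=[1,3,4,2] (faults so far: 4)
  step 7: ref 4 -> HIT, frames=[1,3,4,2] (faults so far: 4)
  step 8: ref 4 -> HIT, frames=[1,3,4,2] (faults so far: 4)
  step 9: ref 5 -> FAULT, evict 1, frames=[5,3,4,2] (faults so far: 5)
  step 10: ref 6 -> FAULT, evict 4, frames=[5,3,6,2] (faults so far: 6)
  step 11: ref 2 -> HIT, frames=[5,3,6,2] (faults so far: 6)
  step 12: ref 5 -> HIT, frames=[5,3,6,2] (faults so far: 6)
  step 13: ref 2 -> HIT, frames=[5,3,6,2] (faults so far: 6)
  step 14: ref 3 -> HIT, frames=[5,3,6,2] (faults so far: 6)
  Optimal total faults: 6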